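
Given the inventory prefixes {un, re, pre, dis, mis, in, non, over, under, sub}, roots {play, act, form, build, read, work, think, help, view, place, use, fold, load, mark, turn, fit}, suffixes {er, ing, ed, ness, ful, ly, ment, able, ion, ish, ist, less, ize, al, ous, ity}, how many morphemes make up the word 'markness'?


Segmenting 'markness' against the inventory:
  'mark' -> root (morpheme 1)
  'ness' -> suffix (morpheme 2)
Total morphemes: 2

2


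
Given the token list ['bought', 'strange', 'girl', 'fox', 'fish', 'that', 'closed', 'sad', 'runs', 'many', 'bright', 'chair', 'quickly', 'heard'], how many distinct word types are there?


Listing all tokens and tracking unique types:
  Token 1: 'bought' -> NEW (unique so far: 1)
  Token 2: 'strange' -> NEW (unique so far: 2)
  Token 3: 'girl' -> NEW (unique so far: 3)
  Token 4: 'fox' -> NEW (unique so far: 4)
  Token 5: 'fish' -> NEW (unique so far: 5)
  Token 6: 'that' -> NEW (unique so far: 6)
  Token 7: 'closed' -> NEW (unique so far: 7)
  Token 8: 'sad' -> NEW (unique so far: 8)
  Token 9: 'runs' -> NEW (unique so far: 9)
  Token 10: 'many' -> NEW (unique so far: 10)
  Token 11: 'bright' -> NEW (unique so far: 11)
  Token 12: 'chair' -> NEW (unique so far: 12)
  Token 13: 'quickly' -> NEW (unique so far: 13)
  Token 14: 'heard' -> NEW (unique so far: 14)
Unique types: ('bought', 'bright', 'chair', 'closed', 'fish', 'fox', 'girl', 'heard', 'many', 'quickly', 'runs', 'sad', 'strange', 'that')
Vocabulary size: 14

14


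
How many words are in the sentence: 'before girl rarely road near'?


Counting words by splitting on spaces:
  Word 1: 'before'
  Word 2: 'girl'
  Word 3: 'rarely'
  Word 4: 'road'
  Word 5: 'near'
Total words: 5

5


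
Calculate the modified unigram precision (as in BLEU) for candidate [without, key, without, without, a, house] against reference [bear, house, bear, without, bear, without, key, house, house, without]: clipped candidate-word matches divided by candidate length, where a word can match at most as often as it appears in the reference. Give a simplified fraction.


Reference word counts: {'bear': 3, 'house': 3, 'key': 1, 'without': 3}
Checking each candidate word (with clipping):
  'without' -> in reference (ref count 3, used 1/3) -> match (matches: 1)
  'key' -> in reference (ref count 1, used 1/1) -> match (matches: 2)
  'without' -> in reference (ref count 3, used 2/3) -> match (matches: 3)
  'without' -> in reference (ref count 3, used 3/3) -> match (matches: 4)
  'a' -> not in reference -> no match (matches: 4)
  'house' -> in reference (ref count 3, used 1/3) -> match (matches: 5)
Clipped matches: 5, Candidate length: 6
Precision = 5/6

5/6


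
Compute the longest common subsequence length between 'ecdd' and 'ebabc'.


DP table for LCS of 'ecdd' and 'ebabc':
       e  b  a  b  c
    0  0  0  0  0  0
  e 0  1  1  1  1  1
  c 0  1  1  1  1  2
  d 0  1  1  1  1  2
  d 0  1  1  1  1  2
LCS: 'ec'
LCS length = 2

2


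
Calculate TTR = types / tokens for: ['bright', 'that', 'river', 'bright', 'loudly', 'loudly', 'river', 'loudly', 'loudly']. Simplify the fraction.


Tokens: 9
Unique types: ('bright', 'loudly', 'river', 'that') = 4
TTR = 4/9
Already in lowest terms.

4/9


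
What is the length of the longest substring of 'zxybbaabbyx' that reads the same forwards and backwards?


Scanning 'zxybbaabbyx' for palindromic substrings.
Substring at positions 1-10: 'xybbaabbyx'.
Check: reverse('xybbaabbyx') = 'xybbaabbyx' -> palindrome confirmed.
Neighbouring characters ('z' / '-') break symmetry, so it cannot extend further.
No longer palindromic substring exists; longest length = 10

10


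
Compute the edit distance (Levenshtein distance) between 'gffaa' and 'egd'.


Building DP table for s1='gffaa' (len 5) and s2='egd' (len 3):
       e  g  d
    0  1  2  3
  g 1  1  1  2
  f 2  2  2  2
  f 3  3  3  3
  a 4  4  4  4
  a 5  5  5  5
Edit distance = dp[5][3] = 5

5


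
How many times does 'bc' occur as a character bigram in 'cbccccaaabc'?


Scanning 'cbccccaaabc' for bigram 'bc':
  Position 0: 'cb' -> no
  Position 1: 'bc' -> MATCH
  Position 2: 'cc' -> no
  Position 3: 'cc' -> no
  Position 4: 'cc' -> no
  Position 5: 'ca' -> no
  Position 6: 'aa' -> no
  Position 7: 'aa' -> no
  Position 8: 'ab' -> no
  Position 9: 'bc' -> MATCH
Total matches: 2

2


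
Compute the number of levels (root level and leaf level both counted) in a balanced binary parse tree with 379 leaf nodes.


In a balanced binary tree with n leaves the deepest leaf is ceil(log2(n)) edges below the root,
so counting node levels inclusive of root and leaves gives ceil(log2(n)) + 1 levels.
log2(379) = 8.5661
ceil(8.5661) = 9
levels = 9 + 1 = 10

10


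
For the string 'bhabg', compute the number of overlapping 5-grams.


String 'bhabg' has length L = 5.
Number of overlapping n-grams = L - n + 1
Substituting: 5 - 5 + 1 = 1

1


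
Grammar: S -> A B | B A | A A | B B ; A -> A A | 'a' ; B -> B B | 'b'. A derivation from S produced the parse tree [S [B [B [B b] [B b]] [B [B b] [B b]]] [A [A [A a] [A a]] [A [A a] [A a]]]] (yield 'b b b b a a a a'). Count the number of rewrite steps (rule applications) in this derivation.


Every bracketed nonterminal node [X ...] in the tree is produced by exactly one rule application.
Reading the tree off as a leftmost derivation:
  Step 1: S  =>  B A   (applied S -> B A)
  Step 2: B A  =>  B B A   (applied B -> B B)
  Step 3: B B A  =>  B B B A   (applied B -> B B)
  Step 4: B B B A  =>  b B B A   (applied B -> b)
  Step 5: b B B A  =>  b b B A   (applied B -> b)
  Step 6: b b B A  =>  b b B B A   (applied B -> B B)
  Step 7: b b B B A  =>  b b b B A   (applied B -> b)
  Step 8: b b b B A  =>  b b b b A   (applied B -> b)
  Step 9: b b b b A  =>  b b b b A A   (applied A -> A A)
  Step 10: b b b b A A  =>  b b b b A A A   (applied A -> A A)
  Step 11: b b b b A A A  =>  b b b b a A A   (applied A -> a)
  Step 12: b b b b a A A  =>  b b b b a a A   (applied A -> a)
  Step 13: b b b b a a A  =>  b b b b a a A A   (applied A -> A A)
  Step 14: b b b b a a A A  =>  b b b b a a a A   (applied A -> a)
  Step 15: b b b b a a a A  =>  b b b b a a a a   (applied A -> a)
Final yield: b b b b a a a a
Total rewrite steps: 15

15


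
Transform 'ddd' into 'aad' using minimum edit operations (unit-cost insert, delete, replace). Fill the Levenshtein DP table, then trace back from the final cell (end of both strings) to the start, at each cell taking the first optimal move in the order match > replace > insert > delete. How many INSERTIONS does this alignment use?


Edit distance = 2. Backtracking from cell (3, 3) with preference match > replace > insert > delete,
then listing the resulting alignment 'ddd' -> 'aad' left to right:
  Step 1: replace d->a
  Step 2: replace d->a
  Step 3: keep 'd'
Total insertions: 0

0


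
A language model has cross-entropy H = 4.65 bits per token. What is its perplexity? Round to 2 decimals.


Perplexity formula: PP = 2^H
H = 4.65
PP = 2^4.65
Decompose: 2^4.65 = 2^4 * 2^0.65
2^4 = 16, 2^0.65 ~ 1.5691682
PP ~ 16 * 1.5691682 = 25.1066912
Rounded to 2 decimals: 25.11

25.11


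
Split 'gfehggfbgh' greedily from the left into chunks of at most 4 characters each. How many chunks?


'gfehggfbgh' has 10 characters.
Chunking with max size 4:
  Chunk 1: 'gfeh' (positions 0-3)
  Chunk 2: 'ggfb' (positions 4-7)
  Chunk 3: 'gh' (positions 8-9)
Total chunks: ceil(10 / 4) = 3

3


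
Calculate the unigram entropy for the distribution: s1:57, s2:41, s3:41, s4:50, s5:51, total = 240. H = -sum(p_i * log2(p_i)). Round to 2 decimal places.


Computing entropy H = -sum(p_i * log2(p_i)):
  s1: p = 57/240 = 0.2375, -p*log2(p) = 0.4926
  s2: p = 41/240 = 0.1708, -p*log2(p) = 0.4355
  s3: p = 41/240 = 0.1708, -p*log2(p) = 0.4355
  s4: p = 50/240 = 0.2083, -p*log2(p) = 0.4715
  s5: p = 51/240 = 0.2125, -p*log2(p) = 0.4748
H = sum of terms = 2.3099
Rounded to 2 decimals: 2.31

2.31


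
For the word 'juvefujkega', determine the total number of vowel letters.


Scanning each character of 'juvefujkega':
  Position 1: 'j' -> consonant (running count: 0)
  Position 2: 'u' -> vowel (running count: 1)
  Position 3: 'v' -> consonant (running count: 1)
  Position 4: 'e' -> vowel (running count: 2)
  Position 5: 'f' -> consonant (running count: 2)
  Position 6: 'u' -> vowel (running count: 3)
  Position 7: 'j' -> consonant (running count: 3)
  Position 8: 'k' -> consonant (running count: 3)
  Position 9: 'e' -> vowel (running count: 4)
  Position 10: 'g' -> consonant (running count: 4)
  Position 11: 'a' -> vowel (running count: 5)
Total vowels: 5

5


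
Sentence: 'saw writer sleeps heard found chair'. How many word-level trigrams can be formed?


Word trigrams from [6] words:
  Trigram 1: (saw writer sleeps)
  Trigram 2: (writer sleeps heard)
  Trigram 3: (sleeps heard found)
  Trigram 4: (heard found chair)
Total word trigrams: 6 - 2 = 4

4


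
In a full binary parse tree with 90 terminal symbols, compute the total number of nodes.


Leaf nodes (terminals): 90
Internal nodes = n - 1 = 90 - 1 = 89
Total = leaves + internal = 90 + 89 = 179

179


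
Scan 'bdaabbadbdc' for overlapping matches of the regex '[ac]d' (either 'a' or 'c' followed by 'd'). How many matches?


Pattern: [ac]d means either 'a' or 'c' followed by 'd'.
Scanning 'bdaabbadbdc' position-by-position:
  Pos 0: window 'bd' -> no
  Pos 1: window 'da' -> no
  Pos 2: window 'aa' -> no
  Pos 3: window 'ab' -> no
  Pos 4: window 'bb' -> no
  Pos 5: window 'ba' -> no
  Pos 6: window 'ad' -> MATCH
  Pos 7: window 'db' -> no
  Pos 8: window 'bd' -> no
  Pos 9: window 'dc' -> no
  Pos 10: window 'c' -> no
Total matches: 1

1


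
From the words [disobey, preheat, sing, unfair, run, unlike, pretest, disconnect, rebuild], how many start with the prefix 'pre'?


Checking each word for prefix 'pre':
  'disobey' -> no (count: 0)
  'preheat' -> YES, starts with 'pre' (count: 1)
  'sing' -> no (count: 1)
  'unfair' -> no (count: 1)
  'run' -> no (count: 1)
  'unlike' -> no (count: 1)
  'pretest' -> YES, starts with 'pre' (count: 2)
  'disconnect' -> no (count: 2)
  'rebuild' -> no (count: 2)
Total with prefix 'pre': 2

2


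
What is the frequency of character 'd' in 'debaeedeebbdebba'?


Scanning 'debaeedeebbdebba' for 'd':
  Position 0: 'd' -> MATCH (count: 1)
  Position 6: 'd' -> MATCH (count: 2)
  Position 11: 'd' -> MATCH (count: 3)
Total occurrences of 'd': 3

3


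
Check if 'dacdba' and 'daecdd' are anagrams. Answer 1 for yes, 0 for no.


Sort characters of 'dacdba': 'aabcdd'
Sort characters of 'daecdd': 'acddde'
Sorted forms differ -> they are NOT anagrams
Result: 0

0


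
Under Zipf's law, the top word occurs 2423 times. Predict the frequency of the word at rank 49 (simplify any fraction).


Zipf's law: freq(rank) = f1 / rank
f1 = 2423, rank = 49
freq = 2423 / 49
GCD(2423, 49) = 1
Simplified: 2423/49

2423/49


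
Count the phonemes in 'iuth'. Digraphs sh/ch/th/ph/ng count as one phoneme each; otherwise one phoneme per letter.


Parsing 'iuth' greedily, digraphs first:
  'i' -> vowel phoneme (phonemes so far: 1)
  'u' -> vowel phoneme (phonemes so far: 2)
  'th' -> digraph (1 consonant phoneme) (phonemes so far: 3)
Total phonemes: 3

3


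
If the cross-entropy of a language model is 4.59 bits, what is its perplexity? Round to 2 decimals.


Perplexity formula: PP = 2^H
H = 4.59
PP = 2^4.59
Decompose: 2^4.59 = 2^4 * 2^0.59
2^4 = 16, 2^0.59 ~ 1.5052467
PP ~ 16 * 1.5052467 = 24.0839472
Rounded to 2 decimals: 24.08

24.08


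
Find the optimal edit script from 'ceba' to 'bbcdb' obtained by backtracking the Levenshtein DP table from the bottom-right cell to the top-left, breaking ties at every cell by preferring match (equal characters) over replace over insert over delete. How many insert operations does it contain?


Edit distance = 4. Backtracking from cell (4, 5) with preference match > replace > insert > delete,
then listing the resulting alignment 'ceba' -> 'bbcdb' left to right:
  Step 1: insert 'b' [insertion #1]
  Step 2: insert 'b' [insertion #2]
  Step 3: keep 'c'
  Step 4: replace e->d
  Step 5: keep 'b'
  Step 6: delete 'a'
Total insertions: 2

2


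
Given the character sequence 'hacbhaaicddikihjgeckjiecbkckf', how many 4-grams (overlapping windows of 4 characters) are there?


String 'hacbhaaicddikihjgeckjiecbkckf' has length L = 29.
Number of overlapping n-grams = L - n + 1
Substituting: 29 - 4 + 1 = 26

26


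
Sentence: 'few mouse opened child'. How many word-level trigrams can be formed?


Word trigrams from [4] words:
  Trigram 1: (few mouse opened)
  Trigram 2: (mouse opened child)
Total word trigrams: 4 - 2 = 2

2


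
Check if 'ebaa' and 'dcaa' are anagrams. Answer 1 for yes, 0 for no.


Sort characters of 'ebaa': 'aabe'
Sort characters of 'dcaa': 'aacd'
Sorted forms differ -> they are NOT anagrams
Result: 0

0


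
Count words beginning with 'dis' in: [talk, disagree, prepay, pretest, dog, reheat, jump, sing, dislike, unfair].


Checking each word for prefix 'dis':
  'talk' -> no (count: 0)
  'disagree' -> YES, starts with 'dis' (count: 1)
  'prepay' -> no (count: 1)
  'pretest' -> no (count: 1)
  'dog' -> no (count: 1)
  'reheat' -> no (count: 1)
  'jump' -> no (count: 1)
  'sing' -> no (count: 1)
  'dislike' -> YES, starts with 'dis' (count: 2)
  'unfair' -> no (count: 2)
Total with prefix 'dis': 2

2


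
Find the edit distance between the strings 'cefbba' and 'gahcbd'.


Building DP table for s1='cefbba' (len 6) and s2='gahcbd' (len 6):
       g  a  h  c  b  d
    0  1  2  3  4  5  6
  c 1  1  2  3  3  4  5
  e 2  2  2  3  4  4  5
  f 3  3  3  3  4  5  5
  b 4  4  4  4  4  4  5
  b 5  5  5  5  5  4  5
  a 6  6  5  6  6  5  5
Edit distance = dp[6][6] = 5

5


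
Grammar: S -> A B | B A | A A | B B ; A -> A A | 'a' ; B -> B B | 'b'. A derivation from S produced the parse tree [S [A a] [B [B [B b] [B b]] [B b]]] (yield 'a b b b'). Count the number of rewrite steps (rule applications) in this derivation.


Every bracketed nonterminal node [X ...] in the tree is produced by exactly one rule application.
Reading the tree off as a leftmost derivation:
  Step 1: S  =>  A B   (applied S -> A B)
  Step 2: A B  =>  a B   (applied A -> a)
  Step 3: a B  =>  a B B   (applied B -> B B)
  Step 4: a B B  =>  a B B B   (applied B -> B B)
  Step 5: a B B B  =>  a b B B   (applied B -> b)
  Step 6: a b B B  =>  a b b B   (applied B -> b)
  Step 7: a b b B  =>  a b b b   (applied B -> b)
Final yield: a b b b
Total rewrite steps: 7

7


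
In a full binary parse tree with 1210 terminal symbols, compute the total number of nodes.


Leaf nodes (terminals): 1210
Internal nodes = n - 1 = 1210 - 1 = 1209
Total = leaves + internal = 1210 + 1209 = 2419

2419


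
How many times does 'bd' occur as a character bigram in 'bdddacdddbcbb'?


Scanning 'bdddacdddbcbb' for bigram 'bd':
  Position 0: 'bd' -> MATCH
  Position 1: 'dd' -> no
  Position 2: 'dd' -> no
  Position 3: 'da' -> no
  Position 4: 'ac' -> no
  Position 5: 'cd' -> no
  Position 6: 'dd' -> no
  Position 7: 'dd' -> no
  Position 8: 'db' -> no
  Position 9: 'bc' -> no
  Position 10: 'cb' -> no
  Position 11: 'bb' -> no
Total matches: 1

1


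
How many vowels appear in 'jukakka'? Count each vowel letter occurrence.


Scanning each character of 'jukakka':
  Position 1: 'j' -> consonant (running count: 0)
  Position 2: 'u' -> vowel (running count: 1)
  Position 3: 'k' -> consonant (running count: 1)
  Position 4: 'a' -> vowel (running count: 2)
  Position 5: 'k' -> consonant (running count: 2)
  Position 6: 'k' -> consonant (running count: 2)
  Position 7: 'a' -> vowel (running count: 3)
Total vowels: 3

3


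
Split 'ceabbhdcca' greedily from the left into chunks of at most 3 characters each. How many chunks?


'ceabbhdcca' has 10 characters.
Chunking with max size 3:
  Chunk 1: 'cea' (positions 0-2)
  Chunk 2: 'bbh' (positions 3-5)
  Chunk 3: 'dcc' (positions 6-8)
  Chunk 4: 'a' (positions 9-9)
Total chunks: ceil(10 / 3) = 4

4


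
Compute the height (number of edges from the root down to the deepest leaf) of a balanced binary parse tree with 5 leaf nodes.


In a balanced binary tree with n leaves the deepest leaf is ceil(log2(n)) edges below the root.
log2(5) = 2.3219
ceil(2.3219) = 3
height (edges) = 3

3


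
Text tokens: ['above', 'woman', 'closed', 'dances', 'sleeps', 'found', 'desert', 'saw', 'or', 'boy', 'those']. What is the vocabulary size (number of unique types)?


Listing all tokens and tracking unique types:
  Token 1: 'above' -> NEW (unique so far: 1)
  Token 2: 'woman' -> NEW (unique so far: 2)
  Token 3: 'closed' -> NEW (unique so far: 3)
  Token 4: 'dances' -> NEW (unique so far: 4)
  Token 5: 'sleeps' -> NEW (unique so far: 5)
  Token 6: 'found' -> NEW (unique so far: 6)
  Token 7: 'desert' -> NEW (unique so far: 7)
  Token 8: 'saw' -> NEW (unique so far: 8)
  Token 9: 'or' -> NEW (unique so far: 9)
  Token 10: 'boy' -> NEW (unique so far: 10)
  Token 11: 'those' -> NEW (unique so far: 11)
Unique types: ('above', 'boy', 'closed', 'dances', 'desert', 'found', 'or', 'saw', 'sleeps', 'those', 'woman')
Vocabulary size: 11

11


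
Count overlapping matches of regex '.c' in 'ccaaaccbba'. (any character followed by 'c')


Pattern: .c means any character followed by 'c'.
Scanning 'ccaaaccbba' position-by-position:
  Pos 0: window 'cc' -> MATCH
  Pos 1: window 'ca' -> no
  Pos 2: window 'aa' -> no
  Pos 3: window 'aa' -> no
  Pos 4: window 'ac' -> MATCH
  Pos 5: window 'cc' -> MATCH
  Pos 6: window 'cb' -> no
  Pos 7: window 'bb' -> no
  Pos 8: window 'ba' -> no
  Pos 9: window 'a' -> no
Total matches: 3

3


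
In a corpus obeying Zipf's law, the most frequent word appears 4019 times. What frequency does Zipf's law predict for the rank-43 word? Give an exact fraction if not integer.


Zipf's law: freq(rank) = f1 / rank
f1 = 4019, rank = 43
freq = 4019 / 43
GCD(4019, 43) = 1
Simplified: 4019/43

4019/43


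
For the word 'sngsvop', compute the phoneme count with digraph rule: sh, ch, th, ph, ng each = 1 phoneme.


Parsing 'sngsvop' greedily, digraphs first:
  's' -> consonant phoneme (phonemes so far: 1)
  'ng' -> digraph (1 consonant phoneme) (phonemes so far: 2)
  's' -> consonant phoneme (phonemes so far: 3)
  'v' -> consonant phoneme (phonemes so far: 4)
  'o' -> vowel phoneme (phonemes so far: 5)
  'p' -> consonant phoneme (phonemes so far: 6)
Total phonemes: 6

6


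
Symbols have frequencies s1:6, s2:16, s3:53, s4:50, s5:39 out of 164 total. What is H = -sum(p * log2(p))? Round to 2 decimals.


Computing entropy H = -sum(p_i * log2(p_i)):
  s1: p = 6/164 = 0.0366, -p*log2(p) = 0.1746
  s2: p = 16/164 = 0.0976, -p*log2(p) = 0.3276
  s3: p = 53/164 = 0.3232, -p*log2(p) = 0.5266
  s4: p = 50/164 = 0.3049, -p*log2(p) = 0.5225
  s5: p = 39/164 = 0.2378, -p*log2(p) = 0.4928
H = sum of terms = 2.0441
Rounded to 2 decimals: 2.04

2.04


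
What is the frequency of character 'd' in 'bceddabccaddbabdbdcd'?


Scanning 'bceddabccaddbabdbdcd' for 'd':
  Position 3: 'd' -> MATCH (count: 1)
  Position 4: 'd' -> MATCH (count: 2)
  Position 10: 'd' -> MATCH (count: 3)
  Position 11: 'd' -> MATCH (count: 4)
  Position 15: 'd' -> MATCH (count: 5)
  Position 17: 'd' -> MATCH (count: 6)
  Position 19: 'd' -> MATCH (count: 7)
Total occurrences of 'd': 7

7


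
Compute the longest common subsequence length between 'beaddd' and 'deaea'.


DP table for LCS of 'beaddd' and 'deaea':
       d  e  a  e  a
    0  0  0  0  0  0
  b 0  0  0  0  0  0
  e 0  0  1  1  1  1
  a 0  0  1  2  2  2
  d 0  1  1  2  2  2
  d 0  1  1  2  2  2
  d 0  1  1  2  2  2
LCS: 'ea'
LCS length = 2

2


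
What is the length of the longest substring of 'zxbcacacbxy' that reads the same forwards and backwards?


Scanning 'zxbcacacbxy' for palindromic substrings.
Substring at positions 1-9: 'xbcacacbx'.
Check: reverse('xbcacacbx') = 'xbcacacbx' -> palindrome confirmed.
Neighbouring characters ('z' / 'y') break symmetry, so it cannot extend further.
No longer palindromic substring exists; longest length = 9

9


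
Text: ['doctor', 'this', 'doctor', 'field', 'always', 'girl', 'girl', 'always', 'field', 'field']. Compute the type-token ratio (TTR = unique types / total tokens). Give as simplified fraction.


Tokens: 10
Unique types: ('always', 'doctor', 'field', 'girl', 'this') = 5
TTR = 5/10
Simplify: divide both by 5 -> 1/2
TTR = 1/2

1/2


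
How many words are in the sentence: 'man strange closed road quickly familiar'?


Counting words by splitting on spaces:
  Word 1: 'man'
  Word 2: 'strange'
  Word 3: 'closed'
  Word 4: 'road'
  Word 5: 'quickly'
  Word 6: 'familiar'
Total words: 6

6


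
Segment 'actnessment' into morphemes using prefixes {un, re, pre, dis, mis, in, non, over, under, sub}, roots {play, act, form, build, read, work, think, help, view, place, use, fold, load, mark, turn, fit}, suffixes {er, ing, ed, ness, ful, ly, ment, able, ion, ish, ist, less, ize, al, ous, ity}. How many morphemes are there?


Segmenting 'actnessment' against the inventory:
  'act' -> root (morpheme 1)
  'ness' -> suffix (morpheme 2)
  'ment' -> suffix (morpheme 3)
Total morphemes: 3

3


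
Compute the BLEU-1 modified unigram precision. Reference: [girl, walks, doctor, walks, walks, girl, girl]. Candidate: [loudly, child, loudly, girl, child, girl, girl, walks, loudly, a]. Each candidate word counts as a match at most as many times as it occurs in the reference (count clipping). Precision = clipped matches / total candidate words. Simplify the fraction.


Reference word counts: {'doctor': 1, 'girl': 3, 'walks': 3}
Checking each candidate word (with clipping):
  'loudly' -> not in reference -> no match (matches: 0)
  'child' -> not in reference -> no match (matches: 0)
  'loudly' -> not in reference -> no match (matches: 0)
  'girl' -> in reference (ref count 3, used 1/3) -> match (matches: 1)
  'child' -> not in reference -> no match (matches: 1)
  'girl' -> in reference (ref count 3, used 2/3) -> match (matches: 2)
  'girl' -> in reference (ref count 3, used 3/3) -> match (matches: 3)
  'walks' -> in reference (ref count 3, used 1/3) -> match (matches: 4)
  'loudly' -> not in reference -> no match (matches: 4)
  'a' -> not in reference -> no match (matches: 4)
Clipped matches: 4, Candidate length: 10
Precision = 4/10 = 2/5

2/5


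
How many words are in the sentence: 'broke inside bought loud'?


Counting words by splitting on spaces:
  Word 1: 'broke'
  Word 2: 'inside'
  Word 3: 'bought'
  Word 4: 'loud'
Total words: 4

4


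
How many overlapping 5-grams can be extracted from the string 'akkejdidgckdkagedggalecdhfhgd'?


String 'akkejdidgckdkagedggalecdhfhgd' has length L = 29.
Number of overlapping n-grams = L - n + 1
Substituting: 29 - 5 + 1 = 25

25


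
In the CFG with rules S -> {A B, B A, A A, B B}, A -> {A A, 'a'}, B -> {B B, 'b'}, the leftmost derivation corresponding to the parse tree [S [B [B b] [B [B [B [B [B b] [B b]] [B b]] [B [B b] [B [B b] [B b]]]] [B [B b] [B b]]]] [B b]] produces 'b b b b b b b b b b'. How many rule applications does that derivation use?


Every bracketed nonterminal node [X ...] in the tree is produced by exactly one rule application.
Reading the tree off as a leftmost derivation:
  Step 1: S  =>  B B   (applied S -> B B)
  Step 2: B B  =>  B B B   (applied B -> B B)
  Step 3: B B B  =>  b B B   (applied B -> b)
  Step 4: b B B  =>  b B B B   (applied B -> B B)
  Step 5: b B B B  =>  b B B B B   (applied B -> B B)
  Step 6: b B B B B  =>  b B B B B B   (applied B -> B B)
  Step 7: b B B B B B  =>  b B B B B B B   (applied B -> B B)
  Step 8: b B B B B B B  =>  b b B B B B B   (applied B -> b)
  Step 9: b b B B B B B  =>  b b b B B B B   (applied B -> b)
  Step 10: b b b B B B B  =>  b b b b B B B   (applied B -> b)
  Step 11: b b b b B B B  =>  b b b b B B B B   (applied B -> B B)
  Step 12: b b b b B B B B  =>  b b b b b B B B   (applied B -> b)
  Step 13: b b b b b B B B  =>  b b b b b B B B B   (applied B -> B B)
  Step 14: b b b b b B B B B  =>  b b b b b b B B B   (applied B -> b)
  Step 15: b b b b b b B B B  =>  b b b b b b b B B   (applied B -> b)
  Step 16: b b b b b b b B B  =>  b b b b b b b B B B   (applied B -> B B)
  Step 17: b b b b b b b B B B  =>  b b b b b b b b B B   (applied B -> b)
  Step 18: b b b b b b b b B B  =>  b b b b b b b b b B   (applied B -> b)
  Step 19: b b b b b b b b b B  =>  b b b b b b b b b b   (applied B -> b)
Final yield: b b b b b b b b b b
Total rewrite steps: 19

19


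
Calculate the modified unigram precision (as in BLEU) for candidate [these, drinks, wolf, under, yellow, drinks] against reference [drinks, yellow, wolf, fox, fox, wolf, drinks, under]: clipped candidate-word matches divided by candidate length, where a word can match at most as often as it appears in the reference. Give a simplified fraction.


Reference word counts: {'drinks': 2, 'fox': 2, 'under': 1, 'wolf': 2, 'yellow': 1}
Checking each candidate word (with clipping):
  'these' -> not in reference -> no match (matches: 0)
  'drinks' -> in reference (ref count 2, used 1/2) -> match (matches: 1)
  'wolf' -> in reference (ref count 2, used 1/2) -> match (matches: 2)
  'under' -> in reference (ref count 1, used 1/1) -> match (matches: 3)
  'yellow' -> in reference (ref count 1, used 1/1) -> match (matches: 4)
  'drinks' -> in reference (ref count 2, used 2/2) -> match (matches: 5)
Clipped matches: 5, Candidate length: 6
Precision = 5/6

5/6


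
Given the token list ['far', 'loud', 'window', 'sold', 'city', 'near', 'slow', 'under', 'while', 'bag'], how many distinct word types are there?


Listing all tokens and tracking unique types:
  Token 1: 'far' -> NEW (unique so far: 1)
  Token 2: 'loud' -> NEW (unique so far: 2)
  Token 3: 'window' -> NEW (unique so far: 3)
  Token 4: 'sold' -> NEW (unique so far: 4)
  Token 5: 'city' -> NEW (unique so far: 5)
  Token 6: 'near' -> NEW (unique so far: 6)
  Token 7: 'slow' -> NEW (unique so far: 7)
  Token 8: 'under' -> NEW (unique so far: 8)
  Token 9: 'while' -> NEW (unique so far: 9)
  Token 10: 'bag' -> NEW (unique so far: 10)
Unique types: ('bag', 'city', 'far', 'loud', 'near', 'slow', 'sold', 'under', 'while', 'window')
Vocabulary size: 10

10


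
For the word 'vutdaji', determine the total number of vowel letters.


Scanning each character of 'vutdaji':
  Position 1: 'v' -> consonant (running count: 0)
  Position 2: 'u' -> vowel (running count: 1)
  Position 3: 't' -> consonant (running count: 1)
  Position 4: 'd' -> consonant (running count: 1)
  Position 5: 'a' -> vowel (running count: 2)
  Position 6: 'j' -> consonant (running count: 2)
  Position 7: 'i' -> vowel (running count: 3)
Total vowels: 3

3


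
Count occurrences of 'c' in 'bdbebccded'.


Scanning 'bdbebccded' for 'c':
  Position 5: 'c' -> MATCH (count: 1)
  Position 6: 'c' -> MATCH (count: 2)
Total occurrences of 'c': 2

2


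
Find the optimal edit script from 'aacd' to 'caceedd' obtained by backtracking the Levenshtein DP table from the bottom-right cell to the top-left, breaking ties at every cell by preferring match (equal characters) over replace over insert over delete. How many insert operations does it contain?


Edit distance = 4. Backtracking from cell (4, 7) with preference match > replace > insert > delete,
then listing the resulting alignment 'aacd' -> 'caceedd' left to right:
  Step 1: replace a->c
  Step 2: keep 'a'
  Step 3: keep 'c'
  Step 4: insert 'e' [insertion #1]
  Step 5: insert 'e' [insertion #2]
  Step 6: insert 'd' [insertion #3]
  Step 7: keep 'd'
Total insertions: 3

3


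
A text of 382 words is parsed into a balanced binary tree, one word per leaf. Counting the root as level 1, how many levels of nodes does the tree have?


In a balanced binary tree with n leaves the deepest leaf is ceil(log2(n)) edges below the root,
so counting node levels inclusive of root and leaves gives ceil(log2(n)) + 1 levels.
log2(382) = 8.5774
ceil(8.5774) = 9
levels = 9 + 1 = 10

10


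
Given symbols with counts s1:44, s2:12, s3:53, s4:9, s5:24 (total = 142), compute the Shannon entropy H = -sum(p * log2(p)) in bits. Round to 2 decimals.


Computing entropy H = -sum(p_i * log2(p_i)):
  s1: p = 44/142 = 0.3099, -p*log2(p) = 0.5238
  s2: p = 12/142 = 0.0845, -p*log2(p) = 0.3012
  s3: p = 53/142 = 0.3732, -p*log2(p) = 0.5307
  s4: p = 9/142 = 0.0634, -p*log2(p) = 0.2522
  s5: p = 24/142 = 0.1690, -p*log2(p) = 0.4335
H = sum of terms = 2.0414
Rounded to 2 decimals: 2.04

2.04


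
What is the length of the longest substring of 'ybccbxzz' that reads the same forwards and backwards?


Scanning 'ybccbxzz' for palindromic substrings.
Substring at positions 1-4: 'bccb'.
Check: reverse('bccb') = 'bccb' -> palindrome confirmed.
Neighbouring characters ('y' / 'x') break symmetry, so it cannot extend further.
No longer palindromic substring exists; longest length = 4

4


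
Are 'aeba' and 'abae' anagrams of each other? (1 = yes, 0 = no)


Sort characters of 'aeba': 'aabe'
Sort characters of 'abae': 'aabe'
Sorted forms match -> they ARE anagrams
Result: 1

1


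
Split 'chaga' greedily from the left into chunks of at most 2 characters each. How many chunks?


'chaga' has 5 characters.
Chunking with max size 2:
  Chunk 1: 'ch' (positions 0-1)
  Chunk 2: 'ag' (positions 2-3)
  Chunk 3: 'a' (positions 4-4)
Total chunks: ceil(5 / 2) = 3

3


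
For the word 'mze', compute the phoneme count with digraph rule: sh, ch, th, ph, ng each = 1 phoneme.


Parsing 'mze' greedily, digraphs first:
  'm' -> consonant phoneme (phonemes so far: 1)
  'z' -> consonant phoneme (phonemes so far: 2)
  'e' -> vowel phoneme (phonemes so far: 3)
Total phonemes: 3

3


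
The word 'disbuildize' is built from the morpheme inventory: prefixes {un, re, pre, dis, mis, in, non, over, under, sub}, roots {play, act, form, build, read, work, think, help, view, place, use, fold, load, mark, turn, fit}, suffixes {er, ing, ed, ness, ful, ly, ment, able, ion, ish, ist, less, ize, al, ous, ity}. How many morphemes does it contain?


Segmenting 'disbuildize' against the inventory:
  'dis' -> prefix (morpheme 1)
  'build' -> root (morpheme 2)
  'ize' -> suffix (morpheme 3)
Total morphemes: 3

3


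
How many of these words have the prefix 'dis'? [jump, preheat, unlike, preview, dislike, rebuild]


Checking each word for prefix 'dis':
  'jump' -> no (count: 0)
  'preheat' -> no (count: 0)
  'unlike' -> no (count: 0)
  'preview' -> no (count: 0)
  'dislike' -> YES, starts with 'dis' (count: 1)
  'rebuild' -> no (count: 1)
Total with prefix 'dis': 1

1


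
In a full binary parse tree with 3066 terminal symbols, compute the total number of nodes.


Leaf nodes (terminals): 3066
Internal nodes = n - 1 = 3066 - 1 = 3065
Total = leaves + internal = 3066 + 3065 = 6131

6131


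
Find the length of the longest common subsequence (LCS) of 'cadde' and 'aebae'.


DP table for LCS of 'cadde' and 'aebae':
       a  e  b  a  e
    0  0  0  0  0  0
  c 0  0  0  0  0  0
  a 0  1  1  1  1  1
  d 0  1  1  1  1  1
  d 0  1  1  1  1  1
  e 0  1  2  2  2  2
LCS: 'ae'
LCS length = 2

2


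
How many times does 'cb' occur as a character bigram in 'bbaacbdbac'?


Scanning 'bbaacbdbac' for bigram 'cb':
  Position 0: 'bb' -> no
  Position 1: 'ba' -> no
  Position 2: 'aa' -> no
  Position 3: 'ac' -> no
  Position 4: 'cb' -> MATCH
  Position 5: 'bd' -> no
  Position 6: 'db' -> no
  Position 7: 'ba' -> no
  Position 8: 'ac' -> no
Total matches: 1

1


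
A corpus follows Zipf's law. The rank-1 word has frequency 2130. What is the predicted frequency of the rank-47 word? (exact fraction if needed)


Zipf's law: freq(rank) = f1 / rank
f1 = 2130, rank = 47
freq = 2130 / 47
GCD(2130, 47) = 1
Simplified: 2130/47

2130/47


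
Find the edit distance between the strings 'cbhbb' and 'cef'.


Building DP table for s1='cbhbb' (len 5) and s2='cef' (len 3):
       c  e  f
    0  1  2  3
  c 1  0  1  2
  b 2  1  1  2
  h 3  2  2  2
  b 4  3  3  3
  b 5  4  4  4
Edit distance = dp[5][3] = 4

4


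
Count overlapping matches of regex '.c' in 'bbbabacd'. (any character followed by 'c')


Pattern: .c means any character followed by 'c'.
Scanning 'bbbabacd' position-by-position:
  Pos 0: window 'bb' -> no
  Pos 1: window 'bb' -> no
  Pos 2: window 'ba' -> no
  Pos 3: window 'ab' -> no
  Pos 4: window 'ba' -> no
  Pos 5: window 'ac' -> MATCH
  Pos 6: window 'cd' -> no
  Pos 7: window 'd' -> no
Total matches: 1

1


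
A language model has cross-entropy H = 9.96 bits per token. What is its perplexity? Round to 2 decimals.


Perplexity formula: PP = 2^H
H = 9.96
PP = 2^9.96
Decompose: 2^9.96 = 2^9 * 2^0.96
2^9 = 512, 2^0.96 ~ 1.9453099
PP ~ 512 * 1.9453099 = 995.9986688
Rounded to 2 decimals: 996.00

996.00


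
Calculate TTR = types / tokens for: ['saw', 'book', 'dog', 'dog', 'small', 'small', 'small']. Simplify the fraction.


Tokens: 7
Unique types: ('book', 'dog', 'saw', 'small') = 4
TTR = 4/7
Already in lowest terms.

4/7


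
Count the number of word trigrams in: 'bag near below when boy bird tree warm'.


Word trigrams from [8] words:
  Trigram 1: (bag near below)
  Trigram 2: (near below when)
  Trigram 3: (below when boy)
  Trigram 4: (when boy bird)
  Trigram 5: (boy bird tree)
  Trigram 6: (bird tree warm)
Total word trigrams: 8 - 2 = 6

6


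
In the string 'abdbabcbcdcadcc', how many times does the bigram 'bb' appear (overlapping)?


Scanning 'abdbabcbcdcadcc' for bigram 'bb':
  Position 0: 'ab' -> no
  Position 1: 'bd' -> no
  Position 2: 'db' -> no
  Position 3: 'ba' -> no
  Position 4: 'ab' -> no
  Position 5: 'bc' -> no
  Position 6: 'cb' -> no
  Position 7: 'bc' -> no
  Position 8: 'cd' -> no
  Position 9: 'dc' -> no
  Position 10: 'ca' -> no
  Position 11: 'ad' -> no
  Position 12: 'dc' -> no
  Position 13: 'cc' -> no
Total matches: 0

0


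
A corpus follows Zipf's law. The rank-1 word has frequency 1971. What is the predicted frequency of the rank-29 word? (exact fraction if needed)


Zipf's law: freq(rank) = f1 / rank
f1 = 1971, rank = 29
freq = 1971 / 29
GCD(1971, 29) = 1
Simplified: 1971/29

1971/29


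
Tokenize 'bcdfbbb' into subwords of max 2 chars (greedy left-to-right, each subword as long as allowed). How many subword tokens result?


'bcdfbbb' has 7 characters.
Chunking with max size 2:
  Chunk 1: 'bc' (positions 0-1)
  Chunk 2: 'df' (positions 2-3)
  Chunk 3: 'bb' (positions 4-5)
  Chunk 4: 'b' (positions 6-6)
Total chunks: ceil(7 / 2) = 4

4


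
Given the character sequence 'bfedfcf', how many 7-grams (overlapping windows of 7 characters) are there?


String 'bfedfcf' has length L = 7.
Number of overlapping n-grams = L - n + 1
Substituting: 7 - 7 + 1 = 1

1


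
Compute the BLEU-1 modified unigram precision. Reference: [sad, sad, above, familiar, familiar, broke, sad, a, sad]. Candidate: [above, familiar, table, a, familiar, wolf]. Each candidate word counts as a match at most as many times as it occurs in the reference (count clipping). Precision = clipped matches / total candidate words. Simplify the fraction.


Reference word counts: {'a': 1, 'above': 1, 'broke': 1, 'familiar': 2, 'sad': 4}
Checking each candidate word (with clipping):
  'above' -> in reference (ref count 1, used 1/1) -> match (matches: 1)
  'familiar' -> in reference (ref count 2, used 1/2) -> match (matches: 2)
  'table' -> not in reference -> no match (matches: 2)
  'a' -> in reference (ref count 1, used 1/1) -> match (matches: 3)
  'familiar' -> in reference (ref count 2, used 2/2) -> match (matches: 4)
  'wolf' -> not in reference -> no match (matches: 4)
Clipped matches: 4, Candidate length: 6
Precision = 4/6 = 2/3

2/3


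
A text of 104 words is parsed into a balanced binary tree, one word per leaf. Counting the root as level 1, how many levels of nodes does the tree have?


In a balanced binary tree with n leaves the deepest leaf is ceil(log2(n)) edges below the root,
so counting node levels inclusive of root and leaves gives ceil(log2(n)) + 1 levels.
log2(104) = 6.7004
ceil(6.7004) = 7
levels = 7 + 1 = 8

8


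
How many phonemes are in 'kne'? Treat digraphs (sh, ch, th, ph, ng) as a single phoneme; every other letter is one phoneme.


Parsing 'kne' greedily, digraphs first:
  'k' -> consonant phoneme (phonemes so far: 1)
  'n' -> consonant phoneme (phonemes so far: 2)
  'e' -> vowel phoneme (phonemes so far: 3)
Total phonemes: 3

3


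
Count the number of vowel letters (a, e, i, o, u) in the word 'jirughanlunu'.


Scanning each character of 'jirughanlunu':
  Position 1: 'j' -> consonant (running count: 0)
  Position 2: 'i' -> vowel (running count: 1)
  Position 3: 'r' -> consonant (running count: 1)
  Position 4: 'u' -> vowel (running count: 2)
  Position 5: 'g' -> consonant (running count: 2)
  Position 6: 'h' -> consonant (running count: 2)
  Position 7: 'a' -> vowel (running count: 3)
  Position 8: 'n' -> consonant (running count: 3)
  Position 9: 'l' -> consonant (running count: 3)
  Position 10: 'u' -> vowel (running count: 4)
  Position 11: 'n' -> consonant (running count: 4)
  Position 12: 'u' -> vowel (running count: 5)
Total vowels: 5

5


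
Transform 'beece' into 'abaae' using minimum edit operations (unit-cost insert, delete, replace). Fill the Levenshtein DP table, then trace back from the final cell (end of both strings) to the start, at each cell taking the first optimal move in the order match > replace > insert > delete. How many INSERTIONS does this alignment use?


Edit distance = 4. Backtracking from cell (5, 5) with preference match > replace > insert > delete,
then listing the resulting alignment 'beece' -> 'abaae' left to right:
  Step 1: replace b->a
  Step 2: replace e->b
  Step 3: replace e->a
  Step 4: replace c->a
  Step 5: keep 'e'
Total insertions: 0

0


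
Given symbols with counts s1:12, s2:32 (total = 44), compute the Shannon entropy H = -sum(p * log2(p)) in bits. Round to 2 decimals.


Computing entropy H = -sum(p_i * log2(p_i)):
  s1: p = 12/44 = 0.2727, -p*log2(p) = 0.5112
  s2: p = 32/44 = 0.7273, -p*log2(p) = 0.3341
H = sum of terms = 0.8453
Rounded to 2 decimals: 0.85

0.85


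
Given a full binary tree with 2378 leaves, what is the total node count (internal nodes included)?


Leaf nodes (terminals): 2378
Internal nodes = n - 1 = 2378 - 1 = 2377
Total = leaves + internal = 2378 + 2377 = 4755

4755


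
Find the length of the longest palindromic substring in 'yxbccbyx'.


Scanning 'yxbccbyx' for palindromic substrings.
Substring at positions 2-5: 'bccb'.
Check: reverse('bccb') = 'bccb' -> palindrome confirmed.
Neighbouring characters ('x' / 'y') break symmetry, so it cannot extend further.
No longer palindromic substring exists; longest length = 4

4


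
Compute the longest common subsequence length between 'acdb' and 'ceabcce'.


DP table for LCS of 'acdb' and 'ceabcce':
       c  e  a  b  c  c  e
    0  0  0  0  0  0  0  0
  a 0  0  0  1  1  1  1  1
  c 0  1  1  1  1  2  2  2
  d 0  1  1  1  1  2  2  2
  b 0  1  1  1  2  2  2  2
LCS: 'ac'
LCS length = 2

2


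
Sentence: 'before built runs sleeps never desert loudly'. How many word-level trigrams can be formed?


Word trigrams from [7] words:
  Trigram 1: (before built runs)
  Trigram 2: (built runs sleeps)
  Trigram 3: (runs sleeps never)
  Trigram 4: (sleeps never desert)
  Trigram 5: (never desert loudly)
Total word trigrams: 7 - 2 = 5

5


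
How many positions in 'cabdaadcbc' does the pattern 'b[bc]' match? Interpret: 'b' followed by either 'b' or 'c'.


Pattern: b[bc] means 'b' followed by either 'b' or 'c'.
Scanning 'cabdaadcbc' position-by-position:
  Pos 0: window 'ca' -> no
  Pos 1: window 'ab' -> no
  Pos 2: window 'bd' -> no
  Pos 3: window 'da' -> no
  Pos 4: window 'aa' -> no
  Pos 5: window 'ad' -> no
  Pos 6: window 'dc' -> no
  Pos 7: window 'cb' -> no
  Pos 8: window 'bc' -> MATCH
  Pos 9: window 'c' -> no
Total matches: 1

1


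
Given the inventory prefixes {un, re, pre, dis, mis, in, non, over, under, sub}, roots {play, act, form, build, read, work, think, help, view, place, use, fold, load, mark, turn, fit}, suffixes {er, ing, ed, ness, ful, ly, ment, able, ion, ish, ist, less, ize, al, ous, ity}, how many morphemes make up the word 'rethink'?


Segmenting 'rethink' against the inventory:
  're' -> prefix (morpheme 1)
  'think' -> root (morpheme 2)
Total morphemes: 2

2
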